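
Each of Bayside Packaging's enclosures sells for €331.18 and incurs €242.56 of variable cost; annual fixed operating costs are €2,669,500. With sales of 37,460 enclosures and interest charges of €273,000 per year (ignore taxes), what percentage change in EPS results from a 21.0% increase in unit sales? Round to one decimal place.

+184.8%

At 37,460 units, contribution = 37,460 × €88.62 = €3,319,705.20.
EBIT = €3,319,705.20 − €2,669,500 = €650,205.20.
Interest = €273,000.00, so EBIT − I = €377,205.20.
Degree of combined leverage = contribution ÷ (EBIT − I) = €3,319,705.20 ÷ €377,205.20 = 8.8008.
%ΔEPS = DCL × %ΔSales = 8.8008 × +21.0% = +184.8%.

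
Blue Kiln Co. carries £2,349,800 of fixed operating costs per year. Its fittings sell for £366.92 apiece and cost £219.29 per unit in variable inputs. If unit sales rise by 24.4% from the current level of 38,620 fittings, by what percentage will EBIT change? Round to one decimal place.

+41.5%

Total contribution margin = 38,620 × £147.63 = £5,701,470.60.
Operating income = contribution − fixed costs = £5,701,470.60 − £2,349,800 = £3,351,670.60.
DOL = contribution ÷ EBIT = £5,701,470.60 ÷ £3,351,670.60 = 1.7011.
Operating income changes by 1.7011 × +24.4% = +41.5%.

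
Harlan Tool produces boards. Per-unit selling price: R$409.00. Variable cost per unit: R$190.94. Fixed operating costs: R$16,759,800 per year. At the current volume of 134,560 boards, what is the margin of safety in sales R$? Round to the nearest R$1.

R$23,599,847

Unit CM = price − variable cost = R$409.00 − R$190.94 = R$218.06. Break-even units = R$16,759,800 ÷ R$218.06 = 76,858.66; break-even revenue = 76,858.66 × R$409.00 = R$31,435,193.07.
Actual sales revenue = 134,560 × R$409.00 = R$55,035,040.00.
Margin of safety = R$55,035,040.00 − R$31,435,193.07 = R$23,599,847.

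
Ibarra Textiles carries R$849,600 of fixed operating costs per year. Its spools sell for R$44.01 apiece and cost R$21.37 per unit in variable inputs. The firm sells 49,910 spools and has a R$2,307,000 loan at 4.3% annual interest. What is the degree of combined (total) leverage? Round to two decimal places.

Contribution at this volume is 49,910 × R$22.64 = R$1,129,962.40.
Operating income = contribution − fixed costs = R$1,129,962.40 − R$849,600 = R$280,362.40. Interest = R$99,201.00.
DOL = R$1,129,962.40 ÷ R$280,362.40 = 4.0304; DFL = R$280,362.40 ÷ R$181,161.40 = 1.5476.
Combined leverage = 4.0304 × 1.5476 = 6.2374.

6.24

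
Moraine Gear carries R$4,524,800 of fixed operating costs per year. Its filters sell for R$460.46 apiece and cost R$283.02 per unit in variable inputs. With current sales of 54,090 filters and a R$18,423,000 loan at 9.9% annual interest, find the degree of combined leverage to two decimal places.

Contribution at this volume is 54,090 × R$177.44 = R$9,597,729.60.
Operating income = contribution − fixed costs = R$9,597,729.60 − R$4,524,800 = R$5,072,929.60. Interest = R$1,823,877.00.
DOL = R$9,597,729.60 ÷ R$5,072,929.60 = 1.8920; DFL = R$5,072,929.60 ÷ R$3,249,052.60 = 1.5614.
Combined leverage = 1.8920 × 1.5614 = 2.9542.

2.95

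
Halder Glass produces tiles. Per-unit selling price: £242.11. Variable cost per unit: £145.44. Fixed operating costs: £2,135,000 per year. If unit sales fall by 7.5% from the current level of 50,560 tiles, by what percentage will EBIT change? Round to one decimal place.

-13.3%

Contribution at this volume is 50,560 × £96.67 = £4,887,635.20.
EBIT = £4,887,635.20 − £2,135,000 = £2,752,635.20.
So DOL = total CM / EBIT = £4,887,635.20 / £2,752,635.20 = 1.7756.
Operating income changes by 1.7756 × -7.5% = -13.3%.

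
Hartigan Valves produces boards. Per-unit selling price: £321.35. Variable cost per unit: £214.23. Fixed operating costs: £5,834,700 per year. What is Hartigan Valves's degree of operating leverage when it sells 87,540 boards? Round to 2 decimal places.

2.65

Contribution at this volume is 87,540 × £107.12 = £9,377,284.80.
Operating income = contribution − fixed costs = £9,377,284.80 − £5,834,700 = £3,542,584.80.
DOL = contribution ÷ EBIT = £9,377,284.80 ÷ £3,542,584.80 = 2.6470.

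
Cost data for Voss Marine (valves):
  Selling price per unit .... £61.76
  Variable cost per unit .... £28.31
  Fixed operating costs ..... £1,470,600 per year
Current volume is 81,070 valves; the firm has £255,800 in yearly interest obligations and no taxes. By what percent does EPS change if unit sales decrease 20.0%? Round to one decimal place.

-55.0%

Contribution at this volume is 81,070 × £33.45 = £2,711,791.50.
Operating income = contribution − fixed costs = £2,711,791.50 − £1,470,600 = £1,241,191.50.
After interest of £255,800.00, pre-tax earnings = £985,391.50.
DCL = total CM / (EBIT − I) = £2,711,791.50 / £985,391.50 = 2.7520.
%ΔEPS = DCL × %ΔSales = 2.7520 × -20.0% = -55.0%.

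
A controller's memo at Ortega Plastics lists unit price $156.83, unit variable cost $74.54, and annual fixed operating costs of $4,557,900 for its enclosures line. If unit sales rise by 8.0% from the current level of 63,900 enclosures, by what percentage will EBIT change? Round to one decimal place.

+60.1%

Total contribution margin = 63,900 × $82.29 = $5,258,331.00.
Operating income = contribution − fixed costs = $5,258,331.00 − $4,557,900 = $700,431.00.
DOL = contribution ÷ EBIT = $5,258,331.00 ÷ $700,431.00 = 7.5073.
Operating income changes by 7.5073 × +8.0% = +60.1%.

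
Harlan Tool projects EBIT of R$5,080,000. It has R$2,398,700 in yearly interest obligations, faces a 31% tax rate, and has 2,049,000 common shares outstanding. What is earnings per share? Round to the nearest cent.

Pre-tax income = R$5,080,000 − R$2,398,700.00 = R$2,681,300.00.
After tax at 31%: net income = R$2,681,300.00 × 0.69 = R$1,850,097.00.
Per share: R$1,850,097.00 / 2,049,000 shares = R$0.90.

R$0.90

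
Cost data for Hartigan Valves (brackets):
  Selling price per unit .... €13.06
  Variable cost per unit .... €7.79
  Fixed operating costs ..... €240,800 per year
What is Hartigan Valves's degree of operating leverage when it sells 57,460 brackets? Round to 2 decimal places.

Total contribution margin = 57,460 × €5.27 = €302,814.20.
EBIT = €302,814.20 − €240,800 = €62,014.20.
So DOL = total CM / EBIT = €302,814.20 / €62,014.20 = 4.8830.

4.88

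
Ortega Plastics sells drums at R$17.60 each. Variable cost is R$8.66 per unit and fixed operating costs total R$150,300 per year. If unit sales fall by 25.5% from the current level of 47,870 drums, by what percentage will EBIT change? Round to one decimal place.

Total contribution margin = 47,870 × R$8.94 = R$427,957.80.
EBIT = R$427,957.80 − R$150,300 = R$277,657.80.
Degree of operating leverage = R$427,957.80 / R$277,657.80 = 1.5413.
Operating income changes by 1.5413 × -25.5% = -39.3%.

-39.3%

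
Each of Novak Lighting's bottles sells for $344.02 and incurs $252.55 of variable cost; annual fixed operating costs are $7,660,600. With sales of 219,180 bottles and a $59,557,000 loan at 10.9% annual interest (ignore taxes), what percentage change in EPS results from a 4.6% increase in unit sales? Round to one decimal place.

+15.6%

Total contribution margin = 219,180 × $91.47 = $20,048,394.60.
Subtracting fixed costs: EBIT = $20,048,394.60 − $7,660,600 = $12,387,794.60.
After interest of $6,491,713.00, pre-tax earnings = $5,896,081.60.
DCL = total CM / (EBIT − I) = $20,048,394.60 / $5,896,081.60 = 3.4003.
%ΔEPS = DCL × %ΔSales = 3.4003 × +4.6% = +15.6%.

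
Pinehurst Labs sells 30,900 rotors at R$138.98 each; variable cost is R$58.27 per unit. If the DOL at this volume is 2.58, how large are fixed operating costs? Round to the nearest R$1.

R$1,527,296

Contribution at this volume is 30,900 × R$80.71 = R$2,493,939.00.
DOL = contribution / EBIT, so EBIT = R$2,493,939.00 / 2.58 = R$966,643.02.
And FC = contribution − EBIT = R$2,493,939.00 − R$966,643.02 = R$1,527,296.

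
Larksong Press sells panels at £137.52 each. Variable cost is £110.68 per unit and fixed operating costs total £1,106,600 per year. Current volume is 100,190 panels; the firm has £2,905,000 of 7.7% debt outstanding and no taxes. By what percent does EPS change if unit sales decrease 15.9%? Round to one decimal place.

Total contribution margin = 100,190 × £26.84 = £2,689,099.60.
EBIT = £2,689,099.60 − £1,106,600 = £1,582,499.60.
After interest of £223,685.00, pre-tax earnings = £1,358,814.60.
Degree of combined leverage = contribution ÷ (EBIT − I) = £2,689,099.60 ÷ £1,358,814.60 = 1.9790.
%ΔEPS = DCL × %ΔSales = 1.9790 × -15.9% = -31.5%.

-31.5%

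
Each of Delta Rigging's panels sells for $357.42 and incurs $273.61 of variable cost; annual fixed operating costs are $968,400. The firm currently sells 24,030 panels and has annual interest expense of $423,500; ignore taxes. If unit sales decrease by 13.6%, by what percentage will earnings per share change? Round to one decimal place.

-44.0%

Total contribution margin = 24,030 × $83.81 = $2,013,954.30.
Subtracting fixed costs: EBIT = $2,013,954.30 − $968,400 = $1,045,554.30.
After interest of $423,500.00, pre-tax earnings = $622,054.30.
DCL = total CM / (EBIT − I) = $2,013,954.30 / $622,054.30 = 3.2376.
EPS therefore changes by 3.2376 × (-13.6%) = -44.0%.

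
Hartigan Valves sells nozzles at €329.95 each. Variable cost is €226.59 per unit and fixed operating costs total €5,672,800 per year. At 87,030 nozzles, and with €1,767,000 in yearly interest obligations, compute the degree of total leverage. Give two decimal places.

5.78

Contribution at this volume is 87,030 × €103.36 = €8,995,420.80.
Operating income = contribution − fixed costs = €8,995,420.80 − €5,672,800 = €3,322,620.80. Interest = €1,767,000.00.
DOL = €8,995,420.80 ÷ €3,322,620.80 = 2.7073; DFL = €3,322,620.80 ÷ €1,555,620.80 = 2.1359.
DCL = DOL × DFL = 2.7073 × 2.1359 = 5.7825.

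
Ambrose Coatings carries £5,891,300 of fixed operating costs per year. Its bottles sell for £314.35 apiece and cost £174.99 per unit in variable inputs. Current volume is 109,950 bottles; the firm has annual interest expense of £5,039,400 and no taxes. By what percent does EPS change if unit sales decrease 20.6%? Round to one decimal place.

-71.9%

Contribution at this volume is 109,950 × £139.36 = £15,322,632.00.
EBIT = £15,322,632.00 − £5,891,300 = £9,431,332.00.
After interest of £5,039,400.00, pre-tax earnings = £4,391,932.00.
Degree of combined leverage = contribution ÷ (EBIT − I) = £15,322,632.00 ÷ £4,391,932.00 = 3.4888.
EPS therefore changes by 3.4888 × (-20.6%) = -71.9%.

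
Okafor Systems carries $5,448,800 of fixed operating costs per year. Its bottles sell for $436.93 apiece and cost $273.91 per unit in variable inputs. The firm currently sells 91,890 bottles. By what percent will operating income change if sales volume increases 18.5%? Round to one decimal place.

At 91,890 units, contribution = 91,890 × $163.02 = $14,979,907.80.
Subtracting fixed costs: EBIT = $14,979,907.80 − $5,448,800 = $9,531,107.80.
Degree of operating leverage = $14,979,907.80 / $9,531,107.80 = 1.5717.
%ΔEBIT = DOL × %ΔSales = 1.5717 × +18.5% = +29.1%.

+29.1%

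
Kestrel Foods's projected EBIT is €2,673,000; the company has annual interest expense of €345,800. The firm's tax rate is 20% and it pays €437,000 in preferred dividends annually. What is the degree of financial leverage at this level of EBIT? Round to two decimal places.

Annual interest charges come to €345,800.00.
Pre-tax preferred-dividend burden = €437,000 ÷ (1 − 0.20) = €546,250.00.
DFL = EBIT ÷ [EBIT − I − D_p/(1−t)] = €2,673,000 ÷ [€2,673,000 − €345,800.00 − €546,250.00] = €2,673,000 ÷ €1,780,950.00 = 1.5009.

1.50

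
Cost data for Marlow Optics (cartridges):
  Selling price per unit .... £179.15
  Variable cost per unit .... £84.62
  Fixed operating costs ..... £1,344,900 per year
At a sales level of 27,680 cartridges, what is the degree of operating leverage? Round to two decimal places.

2.06

Contribution at this volume is 27,680 × £94.53 = £2,616,590.40.
Subtracting fixed costs: EBIT = £2,616,590.40 − £1,344,900 = £1,271,690.40.
So DOL = total CM / EBIT = £2,616,590.40 / £1,271,690.40 = 2.0576.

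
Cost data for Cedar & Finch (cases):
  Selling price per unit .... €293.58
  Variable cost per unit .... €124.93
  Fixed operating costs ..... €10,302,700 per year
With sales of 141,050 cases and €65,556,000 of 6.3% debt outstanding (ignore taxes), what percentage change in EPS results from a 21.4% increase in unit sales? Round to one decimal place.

Contribution at this volume is 141,050 × €168.65 = €23,788,082.50.
EBIT = €23,788,082.50 − €10,302,700 = €13,485,382.50.
After interest of €4,130,028.00, pre-tax earnings = €9,355,354.50.
Degree of combined leverage = contribution ÷ (EBIT − I) = €23,788,082.50 ÷ €9,355,354.50 = 2.5427.
EPS therefore changes by 2.5427 × (+21.4%) = +54.4%.

+54.4%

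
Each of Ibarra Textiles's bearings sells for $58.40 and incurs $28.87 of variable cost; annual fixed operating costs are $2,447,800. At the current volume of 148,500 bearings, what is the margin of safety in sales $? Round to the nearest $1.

$3,831,509

Each unit contributes $58.40 − $28.87 = $29.53. Break-even units = $2,447,800 ÷ $29.53 = 82,891.97; break-even revenue = 82,891.97 × $58.40 = $4,840,891.30.
Actual sales revenue = 148,500 × $58.40 = $8,672,400.00.
Margin of safety = $8,672,400.00 − $4,840,891.30 = $3,831,509.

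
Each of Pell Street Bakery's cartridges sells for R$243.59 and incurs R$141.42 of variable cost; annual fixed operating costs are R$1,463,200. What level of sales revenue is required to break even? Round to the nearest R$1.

CM per unit = R$243.59 − R$141.42 = R$102.17; CM ratio = R$102.17 / R$243.59 = 0.4194.
Break-even revenue = fixed costs × price ÷ CM = R$1,463,200 × R$243.59 ÷ R$102.17 = R$3,488,508.

R$3,488,508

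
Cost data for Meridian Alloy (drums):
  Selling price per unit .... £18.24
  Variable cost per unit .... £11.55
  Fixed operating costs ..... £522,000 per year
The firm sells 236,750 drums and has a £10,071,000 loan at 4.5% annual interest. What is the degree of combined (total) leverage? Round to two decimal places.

2.60

At 236,750 units, contribution = 236,750 × £6.69 = £1,583,857.50.
Subtracting fixed costs: EBIT = £1,583,857.50 − £522,000 = £1,061,857.50. Interest = £453,195.00.
DOL = £1,583,857.50 ÷ £1,061,857.50 = 1.4916; DFL = £1,061,857.50 ÷ £608,662.50 = 1.7446.
DCL = DOL × DFL = 1.4916 × 1.7446 = 2.6022.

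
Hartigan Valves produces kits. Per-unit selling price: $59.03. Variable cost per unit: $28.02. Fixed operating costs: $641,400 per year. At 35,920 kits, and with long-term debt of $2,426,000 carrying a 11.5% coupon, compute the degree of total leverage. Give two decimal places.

5.76

At 35,920 units, contribution = 35,920 × $31.01 = $1,113,879.20.
EBIT = $1,113,879.20 − $641,400 = $472,479.20. Interest = $278,990.00.
DOL = $1,113,879.20 ÷ $472,479.20 = 2.3575; DFL = $472,479.20 ÷ $193,489.20 = 2.4419.
DCL = DOL × DFL = 2.3575 × 2.4419 = 5.7568.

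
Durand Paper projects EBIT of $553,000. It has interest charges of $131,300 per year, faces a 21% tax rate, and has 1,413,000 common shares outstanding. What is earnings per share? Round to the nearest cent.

$0.24

Interest = $131,300.00, so EBT = $553,000 − $131,300.00 = $421,700.00.
Net income = $421,700.00 × (1 − 0.21) = $333,143.00.
Per share: $333,143.00 / 1,413,000 shares = $0.24.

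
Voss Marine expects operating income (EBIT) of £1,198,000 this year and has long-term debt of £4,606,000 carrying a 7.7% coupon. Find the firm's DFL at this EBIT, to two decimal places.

Annual interest charges come to £354,662.00.
Degree of financial leverage = EBIT / (EBIT − interest) = £1,198,000 / £843,338.00 = 1.4205.

1.42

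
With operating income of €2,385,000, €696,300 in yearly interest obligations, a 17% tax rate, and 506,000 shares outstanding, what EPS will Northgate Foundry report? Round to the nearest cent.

Interest = €696,300.00, so EBT = €2,385,000 − €696,300.00 = €1,688,700.00.
Net income = €1,688,700.00 × (1 − 0.17) = €1,401,621.00.
Per share: €1,401,621.00 / 506,000 shares = €2.77.

€2.77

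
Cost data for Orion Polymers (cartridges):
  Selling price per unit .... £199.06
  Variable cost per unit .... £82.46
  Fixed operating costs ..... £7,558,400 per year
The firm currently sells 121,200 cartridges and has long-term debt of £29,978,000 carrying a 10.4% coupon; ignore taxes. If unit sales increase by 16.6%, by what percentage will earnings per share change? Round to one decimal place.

At 121,200 units, contribution = 121,200 × £116.60 = £14,131,920.00.
Subtracting fixed costs: EBIT = £14,131,920.00 − £7,558,400 = £6,573,520.00.
After interest of £3,117,712.00, pre-tax earnings = £3,455,808.00.
DCL = total CM / (EBIT − I) = £14,131,920.00 / £3,455,808.00 = 4.0893.
EPS therefore changes by 4.0893 × (+16.6%) = +67.9%.

+67.9%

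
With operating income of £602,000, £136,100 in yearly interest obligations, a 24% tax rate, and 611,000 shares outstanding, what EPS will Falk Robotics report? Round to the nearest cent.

£0.58

Interest = £136,100.00, so EBT = £602,000 − £136,100.00 = £465,900.00.
Net income = £465,900.00 × (1 − 0.24) = £354,084.00.
EPS = £354,084.00 ÷ 611,000 = £0.58.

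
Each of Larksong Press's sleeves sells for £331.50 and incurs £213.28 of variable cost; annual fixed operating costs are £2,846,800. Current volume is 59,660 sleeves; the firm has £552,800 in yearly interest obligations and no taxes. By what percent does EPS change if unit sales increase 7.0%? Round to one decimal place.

Contribution at this volume is 59,660 × £118.22 = £7,053,005.20.
EBIT = £7,053,005.20 − £2,846,800 = £4,206,205.20.
Interest = £552,800.00, so EBIT − I = £3,653,405.20.
Degree of combined leverage = contribution ÷ (EBIT − I) = £7,053,005.20 ÷ £3,653,405.20 = 1.9305.
EPS therefore changes by 1.9305 × (+7.0%) = +13.5%.

+13.5%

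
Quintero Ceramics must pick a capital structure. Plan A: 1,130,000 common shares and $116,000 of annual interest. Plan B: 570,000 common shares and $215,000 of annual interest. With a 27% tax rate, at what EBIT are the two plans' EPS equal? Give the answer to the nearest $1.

$315,768

At indifference, (EBIT − 116,000)(1 − t)/1,130,000 = (EBIT − 215,000)(1 − t)/570,000.
The (1 − t) factor cancels: (EBIT − 116,000) × 570,000 = (EBIT − 215,000) × 1,130,000.
EBIT × (1,130,000 − 570,000) = 215,000 × 1,130,000 − 116,000 × 570,000 = 176,830,000,000, so EBIT = 176,830,000,000 ÷ 560,000 = 315,767.86.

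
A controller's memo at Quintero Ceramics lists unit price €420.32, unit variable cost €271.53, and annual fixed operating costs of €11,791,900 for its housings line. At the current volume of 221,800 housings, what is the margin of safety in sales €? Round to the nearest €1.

€59,915,790

Contribution margin per unit = €420.32 − €271.53 = €148.79. Break-even units = €11,791,900 ÷ €148.79 = 79,251.97; break-even revenue = 79,251.97 × €420.32 = €33,311,186.29.
Current sales = 221,800 × €420.32 = €93,226,976.00.
Margin of safety = €93,226,976.00 − €33,311,186.29 = €59,915,790.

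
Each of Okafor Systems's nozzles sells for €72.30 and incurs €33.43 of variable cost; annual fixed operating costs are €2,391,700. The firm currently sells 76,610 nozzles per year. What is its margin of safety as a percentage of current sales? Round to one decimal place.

Each unit contributes €72.30 − €33.43 = €38.87. Break-even units = €2,391,700 ÷ €38.87 = 61,530.74; break-even revenue = 61,530.74 × €72.30 = €4,448,672.76.
Actual sales revenue = 76,610 × €72.30 = €5,538,903.00.
Margin of safety = (€5,538,903.00 − €4,448,672.76) ÷ €5,538,903.00 = 19.7%.

19.7%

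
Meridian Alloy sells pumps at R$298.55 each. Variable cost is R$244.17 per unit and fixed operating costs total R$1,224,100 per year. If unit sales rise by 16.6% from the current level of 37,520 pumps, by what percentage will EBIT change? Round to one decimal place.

At 37,520 units, contribution = 37,520 × R$54.38 = R$2,040,337.60.
Subtracting fixed costs: EBIT = R$2,040,337.60 − R$1,224,100 = R$816,237.60.
Degree of operating leverage = R$2,040,337.60 / R$816,237.60 = 2.4997.
%ΔEBIT = DOL × %ΔSales = 2.4997 × +16.6% = +41.5%.

+41.5%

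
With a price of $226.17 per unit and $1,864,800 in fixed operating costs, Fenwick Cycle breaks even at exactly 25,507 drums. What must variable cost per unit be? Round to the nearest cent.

Contribution per unit must be FC / Q = $1,864,800 / 25,507 = $73.1093.
Variable cost per unit = $226.17 − $73.1093 = $153.06.

$153.06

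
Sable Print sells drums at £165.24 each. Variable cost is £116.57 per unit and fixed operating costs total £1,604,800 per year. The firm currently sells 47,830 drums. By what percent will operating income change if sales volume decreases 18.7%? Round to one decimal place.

-60.2%

Contribution at this volume is 47,830 × £48.67 = £2,327,886.10.
Subtracting fixed costs: EBIT = £2,327,886.10 − £1,604,800 = £723,086.10.
So DOL = total CM / EBIT = £2,327,886.10 / £723,086.10 = 3.2194.
%ΔEBIT = DOL × %ΔSales = 3.2194 × -18.7% = -60.2%.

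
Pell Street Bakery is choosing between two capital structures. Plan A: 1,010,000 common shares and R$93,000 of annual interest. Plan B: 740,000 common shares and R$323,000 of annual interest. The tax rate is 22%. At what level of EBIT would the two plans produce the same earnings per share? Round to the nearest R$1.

R$953,370

Set EPS_A = EPS_B: (EBIT − R$93,000)(1 − 0.22) ÷ 1,010,000 = (EBIT − R$323,000)(1 − 0.22) ÷ 740,000.
The (1 − t) factor cancels: (EBIT − 93,000) × 740,000 = (EBIT − 323,000) × 1,010,000.
EBIT × (1,010,000 − 740,000) = 323,000 × 1,010,000 − 93,000 × 740,000 = 257,410,000,000, so EBIT = 257,410,000,000 ÷ 270,000 = 953,370.37.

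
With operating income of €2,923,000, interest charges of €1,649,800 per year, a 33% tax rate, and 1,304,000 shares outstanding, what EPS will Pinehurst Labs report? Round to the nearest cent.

€0.65

Interest = €1,649,800.00, so EBT = €2,923,000 − €1,649,800.00 = €1,273,200.00.
After tax at 33%: net income = €1,273,200.00 × 0.67 = €853,044.00.
Per share: €853,044.00 / 1,304,000 shares = €0.65.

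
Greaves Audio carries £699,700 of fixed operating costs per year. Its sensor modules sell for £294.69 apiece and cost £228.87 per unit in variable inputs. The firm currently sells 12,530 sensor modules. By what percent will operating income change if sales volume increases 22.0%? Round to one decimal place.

+145.1%

Contribution at this volume is 12,530 × £65.82 = £824,724.60.
Subtracting fixed costs: EBIT = £824,724.60 − £699,700 = £125,024.60.
So DOL = total CM / EBIT = £824,724.60 / £125,024.60 = 6.5965.
Operating income changes by 6.5965 × +22.0% = +145.1%.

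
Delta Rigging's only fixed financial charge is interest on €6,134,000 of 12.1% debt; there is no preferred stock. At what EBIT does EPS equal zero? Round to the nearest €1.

€742,214

Annual interest = 12.1% × €6,134,000 = €742,214.00.
With no preferred dividends, EPS = 0 when EBIT exactly covers interest, so the financial break-even EBIT is €742,214.00.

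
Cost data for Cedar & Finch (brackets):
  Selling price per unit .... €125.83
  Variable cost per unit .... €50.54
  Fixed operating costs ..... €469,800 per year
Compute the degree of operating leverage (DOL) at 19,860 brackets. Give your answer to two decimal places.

1.46

Total contribution margin = 19,860 × €75.29 = €1,495,259.40.
Operating income = contribution − fixed costs = €1,495,259.40 − €469,800 = €1,025,459.40.
DOL = contribution ÷ EBIT = €1,495,259.40 ÷ €1,025,459.40 = 1.4581.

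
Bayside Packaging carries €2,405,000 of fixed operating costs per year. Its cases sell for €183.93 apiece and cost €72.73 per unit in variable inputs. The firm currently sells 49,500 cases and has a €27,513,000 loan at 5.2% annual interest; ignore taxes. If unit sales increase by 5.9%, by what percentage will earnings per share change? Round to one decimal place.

Contribution at this volume is 49,500 × €111.20 = €5,504,400.00.
Operating income = contribution − fixed costs = €5,504,400.00 − €2,405,000 = €3,099,400.00.
After interest of €1,430,676.00, pre-tax earnings = €1,668,724.00.
Degree of combined leverage = contribution ÷ (EBIT − I) = €5,504,400.00 ÷ €1,668,724.00 = 3.2986.
EPS therefore changes by 3.2986 × (+5.9%) = +19.5%.

+19.5%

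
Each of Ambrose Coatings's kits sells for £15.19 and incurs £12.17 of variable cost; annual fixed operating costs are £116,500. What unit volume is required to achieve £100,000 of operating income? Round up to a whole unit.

71,689 kits

Each unit contributes £15.19 − £12.17 = £3.02.
Need Q such that Q × £3.02 − £116,500 = £100,000, i.e. Q = £216,500 / £3.02 = 71,688.74 → 71,689.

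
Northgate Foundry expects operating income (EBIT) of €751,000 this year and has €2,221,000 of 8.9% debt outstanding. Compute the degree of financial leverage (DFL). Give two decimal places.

1.36

Annual interest charges come to €197,669.00.
Degree of financial leverage = EBIT / (EBIT − interest) = €751,000 / €553,331.00 = 1.3572.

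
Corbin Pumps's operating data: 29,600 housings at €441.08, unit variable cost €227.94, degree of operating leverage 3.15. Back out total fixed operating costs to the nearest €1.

Total contribution margin = 29,600 × €213.14 = €6,308,944.00.
DOL = contribution / EBIT, so EBIT = €6,308,944.00 / 3.15 = €2,002,839.37.
And FC = contribution − EBIT = €6,308,944.00 − €2,002,839.37 = €4,306,105.

€4,306,105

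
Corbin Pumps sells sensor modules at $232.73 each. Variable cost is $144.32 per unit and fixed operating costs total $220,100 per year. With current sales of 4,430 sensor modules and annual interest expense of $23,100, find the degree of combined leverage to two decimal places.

Contribution at this volume is 4,430 × $88.41 = $391,656.30.
Subtracting fixed costs: EBIT = $391,656.30 − $220,100 = $171,556.30. Interest = $23,100.00.
DOL = $391,656.30 ÷ $171,556.30 = 2.2830; DFL = $171,556.30 ÷ $148,456.30 = 1.1556.
Combined leverage = 2.2830 × 1.1556 = 2.6382.

2.64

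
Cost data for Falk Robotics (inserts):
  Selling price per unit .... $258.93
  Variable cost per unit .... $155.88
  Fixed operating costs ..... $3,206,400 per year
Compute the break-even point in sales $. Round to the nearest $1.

$8,056,605

Contribution margin per unit = $258.93 − $155.88 = $103.05, a CM ratio of $103.05 ÷ $258.93 = 0.3980.
Break-even sales = FC ÷ CM ratio = $3,206,400 × $258.93 / $103.05 = $8,056,605.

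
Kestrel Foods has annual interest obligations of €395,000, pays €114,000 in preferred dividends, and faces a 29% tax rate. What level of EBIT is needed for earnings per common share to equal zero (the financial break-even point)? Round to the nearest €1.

Grossing the preferred dividend up to pre-tax terms: €114,000 / (1 − 0.29) = €160,563.38.
Financial break-even EBIT = interest + D_p ÷ (1 − t) = €395,000 + €160,563.38 = €555,563.38.

€555,563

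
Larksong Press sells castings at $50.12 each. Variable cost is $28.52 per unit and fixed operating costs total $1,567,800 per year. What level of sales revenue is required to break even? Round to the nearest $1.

CM per unit = $50.12 − $28.52 = $21.60; CM ratio = $21.60 / $50.12 = 0.4310.
Break-even revenue = fixed costs × price ÷ CM = $1,567,800 × $50.12 ÷ $21.60 = $3,637,877.

$3,637,877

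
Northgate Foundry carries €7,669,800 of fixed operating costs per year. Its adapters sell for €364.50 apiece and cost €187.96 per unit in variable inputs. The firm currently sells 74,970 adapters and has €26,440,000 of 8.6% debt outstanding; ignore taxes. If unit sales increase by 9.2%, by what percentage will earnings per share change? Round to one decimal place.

+37.0%

Total contribution margin = 74,970 × €176.54 = €13,235,203.80.
Subtracting fixed costs: EBIT = €13,235,203.80 − €7,669,800 = €5,565,403.80.
After interest of €2,273,840.00, pre-tax earnings = €3,291,563.80.
Degree of combined leverage = contribution ÷ (EBIT − I) = €13,235,203.80 ÷ €3,291,563.80 = 4.0209.
EPS therefore changes by 4.0209 × (+9.2%) = +37.0%.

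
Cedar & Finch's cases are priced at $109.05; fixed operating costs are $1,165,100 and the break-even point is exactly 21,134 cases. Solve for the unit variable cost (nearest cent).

$53.92

At break-even, FC = Q × (P − VC), so P − VC = $1,165,100 ÷ 21,134 = $55.1292.
Hence VC = price − CM = $109.05 − $55.1292 = $53.92.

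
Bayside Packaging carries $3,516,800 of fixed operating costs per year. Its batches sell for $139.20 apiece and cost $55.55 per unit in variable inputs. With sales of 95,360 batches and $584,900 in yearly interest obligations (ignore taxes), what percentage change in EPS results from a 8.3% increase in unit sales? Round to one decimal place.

Contribution at this volume is 95,360 × $83.65 = $7,976,864.00.
EBIT = $7,976,864.00 − $3,516,800 = $4,460,064.00.
After interest of $584,900.00, pre-tax earnings = $3,875,164.00.
Degree of combined leverage = contribution ÷ (EBIT − I) = $7,976,864.00 ÷ $3,875,164.00 = 2.0585.
EPS therefore changes by 2.0585 × (+8.3%) = +17.1%.

+17.1%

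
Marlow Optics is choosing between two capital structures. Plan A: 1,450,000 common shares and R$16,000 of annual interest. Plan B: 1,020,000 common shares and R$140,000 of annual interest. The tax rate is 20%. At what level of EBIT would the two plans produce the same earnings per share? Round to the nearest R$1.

R$434,140

Set EPS_A = EPS_B: (EBIT − R$16,000)(1 − 0.20) ÷ 1,450,000 = (EBIT − R$140,000)(1 − 0.20) ÷ 1,020,000.
The (1 − t) factor cancels: (EBIT − 16,000) × 1,020,000 = (EBIT − 140,000) × 1,450,000.
Solving, EBIT = (140,000·1,450,000 − 16,000·1,020,000) / (1,450,000 − 1,020,000) = 186,680,000,000 / 430,000 = 434,139.53.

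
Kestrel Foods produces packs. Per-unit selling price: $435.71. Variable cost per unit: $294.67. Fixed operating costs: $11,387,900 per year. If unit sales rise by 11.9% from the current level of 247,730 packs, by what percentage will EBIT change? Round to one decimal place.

Total contribution margin = 247,730 × $141.04 = $34,939,839.20.
Subtracting fixed costs: EBIT = $34,939,839.20 − $11,387,900 = $23,551,939.20.
DOL = contribution ÷ EBIT = $34,939,839.20 ÷ $23,551,939.20 = 1.4835.
So EBIT moves 1.4835 × (+11.9%) = +17.7%.

+17.7%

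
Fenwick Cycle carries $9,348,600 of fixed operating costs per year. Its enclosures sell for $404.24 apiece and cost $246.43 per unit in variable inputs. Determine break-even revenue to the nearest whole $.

Contribution margin per unit = $404.24 − $246.43 = $157.81, a CM ratio of $157.81 ÷ $404.24 = 0.3904.
Break-even sales = FC ÷ CM ratio = $9,348,600 × $404.24 / $157.81 = $23,947,013.

$23,947,013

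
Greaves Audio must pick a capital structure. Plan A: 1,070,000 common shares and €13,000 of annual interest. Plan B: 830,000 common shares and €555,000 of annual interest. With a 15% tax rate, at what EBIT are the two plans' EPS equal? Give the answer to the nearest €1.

At indifference, (EBIT − 13,000)(1 − t)/1,070,000 = (EBIT − 555,000)(1 − t)/830,000.
The (1 − t) factor cancels: (EBIT − 13,000) × 830,000 = (EBIT − 555,000) × 1,070,000.
Solving, EBIT = (555,000·1,070,000 − 13,000·830,000) / (1,070,000 − 830,000) = 583,060,000,000 / 240,000 = 2,429,416.67.

€2,429,417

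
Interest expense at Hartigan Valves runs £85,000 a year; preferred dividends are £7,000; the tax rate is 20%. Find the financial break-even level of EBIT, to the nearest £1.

Grossing the preferred dividend up to pre-tax terms: £7,000 / (1 − 0.20) = £8,750.00.
EPS = 0 when EBIT covers interest plus the pre-tax preferred burden: £85,000 + £8,750.00 = £93,750.00.

£93,750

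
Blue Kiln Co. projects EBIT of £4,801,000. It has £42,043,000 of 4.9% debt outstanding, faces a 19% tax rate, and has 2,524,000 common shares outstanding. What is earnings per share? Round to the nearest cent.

£0.88

Pre-tax income = £4,801,000 − £2,060,107.00 = £2,740,893.00.
After tax at 19%: net income = £2,740,893.00 × 0.81 = £2,220,123.33.
Per share: £2,220,123.33 / 2,524,000 shares = £0.88.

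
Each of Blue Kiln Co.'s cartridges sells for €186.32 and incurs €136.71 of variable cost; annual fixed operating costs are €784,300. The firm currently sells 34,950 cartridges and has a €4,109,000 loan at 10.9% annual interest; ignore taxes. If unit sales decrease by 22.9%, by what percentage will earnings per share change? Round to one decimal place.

-79.1%

Total contribution margin = 34,950 × €49.61 = €1,733,869.50.
Subtracting fixed costs: EBIT = €1,733,869.50 − €784,300 = €949,569.50.
Interest = €447,881.00, so EBIT − I = €501,688.50.
Degree of combined leverage = contribution ÷ (EBIT − I) = €1,733,869.50 ÷ €501,688.50 = 3.4561.
EPS therefore changes by 3.4561 × (-22.9%) = -79.1%.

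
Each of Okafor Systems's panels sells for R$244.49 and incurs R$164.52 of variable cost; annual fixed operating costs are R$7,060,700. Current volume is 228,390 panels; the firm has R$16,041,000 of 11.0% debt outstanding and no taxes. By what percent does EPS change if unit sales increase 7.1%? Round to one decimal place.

Total contribution margin = 228,390 × R$79.97 = R$18,264,348.30.
EBIT = R$18,264,348.30 − R$7,060,700 = R$11,203,648.30.
After interest of R$1,764,510.00, pre-tax earnings = R$9,439,138.30.
DCL = total CM / (EBIT − I) = R$18,264,348.30 / R$9,439,138.30 = 1.9350.
%ΔEPS = DCL × %ΔSales = 1.9350 × +7.1% = +13.7%.

+13.7%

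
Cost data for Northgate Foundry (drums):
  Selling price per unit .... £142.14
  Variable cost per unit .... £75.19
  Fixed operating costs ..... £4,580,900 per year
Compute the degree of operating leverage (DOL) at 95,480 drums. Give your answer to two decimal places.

3.53

At 95,480 units, contribution = 95,480 × £66.95 = £6,392,386.00.
Operating income = contribution − fixed costs = £6,392,386.00 − £4,580,900 = £1,811,486.00.
So DOL = total CM / EBIT = £6,392,386.00 / £1,811,486.00 = 3.5288.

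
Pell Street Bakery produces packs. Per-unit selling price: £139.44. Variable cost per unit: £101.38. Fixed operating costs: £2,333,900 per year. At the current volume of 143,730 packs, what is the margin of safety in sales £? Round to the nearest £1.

£11,491,028

Contribution margin per unit = £139.44 − £101.38 = £38.06. Break-even units = £2,333,900 ÷ £38.06 = 61,321.60; break-even revenue = 61,321.60 × £139.44 = £8,550,683.55.
Actual sales revenue = 143,730 × £139.44 = £20,041,711.20.
Margin of safety = £20,041,711.20 − £8,550,683.55 = £11,491,028.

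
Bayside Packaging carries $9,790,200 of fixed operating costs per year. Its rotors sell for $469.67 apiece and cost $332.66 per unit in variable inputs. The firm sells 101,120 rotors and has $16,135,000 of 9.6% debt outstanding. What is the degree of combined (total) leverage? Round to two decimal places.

5.51

At 101,120 units, contribution = 101,120 × $137.01 = $13,854,451.20.
Subtracting fixed costs: EBIT = $13,854,451.20 − $9,790,200 = $4,064,251.20. Interest = $1,548,960.00, so EBIT − I = $2,515,291.20.
DCL = contribution ÷ (EBIT − I) = $13,854,451.20 ÷ $2,515,291.20 = 5.5081.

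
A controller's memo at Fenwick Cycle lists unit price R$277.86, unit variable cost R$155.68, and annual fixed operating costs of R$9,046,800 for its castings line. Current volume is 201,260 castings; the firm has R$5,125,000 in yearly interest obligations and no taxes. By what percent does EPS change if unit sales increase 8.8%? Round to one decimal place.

Total contribution margin = 201,260 × R$122.18 = R$24,589,946.80.
Operating income = contribution − fixed costs = R$24,589,946.80 − R$9,046,800 = R$15,543,146.80.
After interest of R$5,125,000.00, pre-tax earnings = R$10,418,146.80.
Degree of combined leverage = contribution ÷ (EBIT − I) = R$24,589,946.80 ÷ R$10,418,146.80 = 2.3603.
EPS therefore changes by 2.3603 × (+8.8%) = +20.8%.

+20.8%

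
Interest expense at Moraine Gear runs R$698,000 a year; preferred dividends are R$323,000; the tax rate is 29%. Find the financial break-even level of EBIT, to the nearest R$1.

R$1,152,930

Grossing the preferred dividend up to pre-tax terms: R$323,000 / (1 − 0.29) = R$454,929.58.
EPS = 0 when EBIT covers interest plus the pre-tax preferred burden: R$698,000 + R$454,929.58 = R$1,152,929.58.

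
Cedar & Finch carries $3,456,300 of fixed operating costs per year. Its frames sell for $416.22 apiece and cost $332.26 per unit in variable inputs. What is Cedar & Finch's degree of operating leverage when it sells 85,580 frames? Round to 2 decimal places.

Contribution at this volume is 85,580 × $83.96 = $7,185,296.80.
Subtracting fixed costs: EBIT = $7,185,296.80 − $3,456,300 = $3,728,996.80.
DOL = contribution ÷ EBIT = $7,185,296.80 ÷ $3,728,996.80 = 1.9269.

1.93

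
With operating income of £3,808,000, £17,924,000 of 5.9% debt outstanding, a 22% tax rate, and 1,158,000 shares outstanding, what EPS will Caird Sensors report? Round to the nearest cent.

Interest = £1,057,516.00, so EBT = £3,808,000 − £1,057,516.00 = £2,750,484.00.
Net income = £2,750,484.00 × (1 − 0.22) = £2,145,377.52.
EPS = £2,145,377.52 ÷ 1,158,000 = £1.85.

£1.85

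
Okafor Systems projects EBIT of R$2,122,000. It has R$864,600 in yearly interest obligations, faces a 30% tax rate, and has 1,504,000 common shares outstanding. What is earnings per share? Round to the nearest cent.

R$0.59

Interest = R$864,600.00, so EBT = R$2,122,000 − R$864,600.00 = R$1,257,400.00.
Net income = R$1,257,400.00 × (1 − 0.30) = R$880,180.00.
Per share: R$880,180.00 / 1,504,000 shares = R$0.59.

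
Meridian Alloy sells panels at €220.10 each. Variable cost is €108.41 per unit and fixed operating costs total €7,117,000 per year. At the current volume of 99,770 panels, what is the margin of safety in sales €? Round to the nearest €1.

Contribution margin per unit = €220.10 − €108.41 = €111.69. Break-even units = €7,117,000 ÷ €111.69 = 63,721.01; break-even revenue = 63,721.01 × €220.10 = €14,024,995.08.
Current sales = 99,770 × €220.10 = €21,959,377.00.
Margin of safety = €21,959,377.00 − €14,024,995.08 = €7,934,382.

€7,934,382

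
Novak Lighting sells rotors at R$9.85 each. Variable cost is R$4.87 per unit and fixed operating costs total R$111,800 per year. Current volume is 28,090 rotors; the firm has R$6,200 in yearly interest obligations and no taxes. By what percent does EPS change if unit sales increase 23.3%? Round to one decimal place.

Contribution at this volume is 28,090 × R$4.98 = R$139,888.20.
EBIT = R$139,888.20 − R$111,800 = R$28,088.20.
After interest of R$6,200.00, pre-tax earnings = R$21,888.20.
Degree of combined leverage = contribution ÷ (EBIT − I) = R$139,888.20 ÷ R$21,888.20 = 6.3910.
EPS therefore changes by 6.3910 × (+23.3%) = +148.9%.

+148.9%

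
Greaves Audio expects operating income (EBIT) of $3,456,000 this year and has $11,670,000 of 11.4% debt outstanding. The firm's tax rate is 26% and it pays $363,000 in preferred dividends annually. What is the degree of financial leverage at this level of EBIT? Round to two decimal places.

2.11

Annual interest charges come to $1,330,380.00.
Preferred dividends grossed up pre-tax: $363,000 / (1 − 0.26) = $490,540.54.
DFL = EBIT ÷ [EBIT − I − D_p/(1−t)] = $3,456,000 ÷ [$3,456,000 − $1,330,380.00 − $490,540.54] = $3,456,000 ÷ $1,635,079.46 = 2.1137.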